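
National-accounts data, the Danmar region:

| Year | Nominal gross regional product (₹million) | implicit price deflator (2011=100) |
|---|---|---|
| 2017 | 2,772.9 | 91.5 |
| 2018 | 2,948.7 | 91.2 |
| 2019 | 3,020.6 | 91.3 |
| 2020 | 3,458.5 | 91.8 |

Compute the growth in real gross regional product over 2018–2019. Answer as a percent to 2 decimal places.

Real gross regional product 2018 = 2948.7/0.912 = 3233.22.
Real gross regional product 2019 = 3020.6/0.913 = 3308.43.
Change = 3308.43/3233.22 − 1 = 0.0233.

2.33%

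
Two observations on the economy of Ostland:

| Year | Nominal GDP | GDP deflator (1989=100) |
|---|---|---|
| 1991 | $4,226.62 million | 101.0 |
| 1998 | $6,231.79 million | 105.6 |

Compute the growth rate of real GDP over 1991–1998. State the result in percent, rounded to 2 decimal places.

41.02%

Real GDP 1991 = 4226.62 / 1.010 = 4184.77.
Real GDP 1998 = 6231.79 / 1.056 = 5901.32.
Real growth = 5901.32 / 4184.77 − 1 = 0.4102.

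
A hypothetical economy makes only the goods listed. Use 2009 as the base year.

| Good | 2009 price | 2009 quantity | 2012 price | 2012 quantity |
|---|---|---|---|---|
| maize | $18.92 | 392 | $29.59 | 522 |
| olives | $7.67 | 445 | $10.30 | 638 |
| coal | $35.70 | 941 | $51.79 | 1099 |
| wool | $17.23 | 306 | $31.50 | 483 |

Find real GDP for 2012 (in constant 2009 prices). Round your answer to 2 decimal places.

Real GDP 2012 = Σ (p_2009 × q_2012) = 18.92·522 + 7.67·638 + 35.70·1099 + 17.23·483 = 62326.09.

$62326.09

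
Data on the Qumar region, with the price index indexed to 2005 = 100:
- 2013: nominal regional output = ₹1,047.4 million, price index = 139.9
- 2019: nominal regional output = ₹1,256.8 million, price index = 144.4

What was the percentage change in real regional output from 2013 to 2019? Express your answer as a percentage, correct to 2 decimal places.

Deflate each year: 2013 → 1047.4/1.399 = 748.68; 2019 → 1256.8/1.444 = 870.36.
So real regional output changed by 870.36/748.68 − 1 = 0.1625, i.e. 16.25%.

16.25%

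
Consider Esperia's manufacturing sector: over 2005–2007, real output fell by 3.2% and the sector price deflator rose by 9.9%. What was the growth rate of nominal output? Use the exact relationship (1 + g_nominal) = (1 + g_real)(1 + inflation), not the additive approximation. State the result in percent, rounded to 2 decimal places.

6.38%

(1 + g_nom) = (1 + g_real)(1 + π) = 0.9680 × 1.0990 = 1.06383.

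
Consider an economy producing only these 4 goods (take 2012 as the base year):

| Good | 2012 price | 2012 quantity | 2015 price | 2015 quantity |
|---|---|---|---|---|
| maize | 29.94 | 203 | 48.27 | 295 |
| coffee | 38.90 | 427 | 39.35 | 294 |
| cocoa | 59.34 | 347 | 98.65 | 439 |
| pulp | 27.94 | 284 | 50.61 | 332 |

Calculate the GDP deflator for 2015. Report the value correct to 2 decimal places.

154.54

Nominal GDP 2015 = 48.27·295 + 39.35·294 + 98.65·439 + 50.61·332 = 85918.42.
Real GDP 2015 (at 2012 prices) = 29.94·295 + 38.90·294 + 59.34·439 + 27.94·332 = 55595.24.
Deflator = Nominal/Real × 100 = 85918.42/55595.24 × 100 = 154.543.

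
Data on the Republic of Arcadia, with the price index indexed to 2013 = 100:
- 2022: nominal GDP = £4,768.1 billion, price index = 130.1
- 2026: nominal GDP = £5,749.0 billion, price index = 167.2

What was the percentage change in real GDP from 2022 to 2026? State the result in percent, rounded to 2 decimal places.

-6.18%

Real GDP 2022 = 4768.1 / 1.301 = 3664.95.
Real GDP 2026 = 5749.0 / 1.672 = 3438.40.
Real growth = 3438.40 / 3664.95 − 1 = -0.0618.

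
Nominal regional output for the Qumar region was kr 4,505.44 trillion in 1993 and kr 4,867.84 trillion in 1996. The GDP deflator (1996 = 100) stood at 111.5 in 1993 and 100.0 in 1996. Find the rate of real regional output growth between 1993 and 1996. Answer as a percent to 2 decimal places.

20.47%

Deflate each year: 1993 → 4505.44/1.115 = 4040.75; 1996 → 4867.84/1.000 = 4867.84.
So real regional output changed by 4867.84/4040.75 − 1 = 0.2047, i.e. 20.47%.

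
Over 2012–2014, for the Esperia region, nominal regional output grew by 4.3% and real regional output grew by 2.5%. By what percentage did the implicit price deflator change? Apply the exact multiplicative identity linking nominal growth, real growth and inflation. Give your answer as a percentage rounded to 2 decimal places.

(1 + g_nom) = (1 + g_real)(1 + π), so π = 1.0430 / 1.0250 − 1 = 0.01756.

1.76%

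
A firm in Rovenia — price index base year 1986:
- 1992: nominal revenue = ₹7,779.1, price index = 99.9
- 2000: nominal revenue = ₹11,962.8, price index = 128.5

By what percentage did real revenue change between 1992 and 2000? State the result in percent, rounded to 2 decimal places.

19.55%

Deflate each year: 1992 → 7779.1/0.999 = 7786.89; 2000 → 11962.8/1.285 = 9309.57.
So real revenue changed by 9309.57/7786.89 − 1 = 0.1955, i.e. 19.55%.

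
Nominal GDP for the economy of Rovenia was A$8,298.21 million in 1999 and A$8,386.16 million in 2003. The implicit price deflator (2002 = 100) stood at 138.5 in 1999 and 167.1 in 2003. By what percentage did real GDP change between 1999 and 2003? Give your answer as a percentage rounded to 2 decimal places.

-16.24%

Deflate each year: 1999 → 8298.21/1.385 = 5991.49; 2003 → 8386.16/1.671 = 5018.65.
So real GDP changed by 5018.65/5991.49 − 1 = -0.1624, i.e. -16.24%.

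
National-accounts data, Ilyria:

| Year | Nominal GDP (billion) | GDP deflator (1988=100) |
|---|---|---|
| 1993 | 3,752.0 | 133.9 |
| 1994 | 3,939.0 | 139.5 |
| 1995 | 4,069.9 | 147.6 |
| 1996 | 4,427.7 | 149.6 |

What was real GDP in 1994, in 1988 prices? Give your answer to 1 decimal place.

2,823.7 billion

Real GDP 1994 = 3939.0 / 1.395 = 2823.66.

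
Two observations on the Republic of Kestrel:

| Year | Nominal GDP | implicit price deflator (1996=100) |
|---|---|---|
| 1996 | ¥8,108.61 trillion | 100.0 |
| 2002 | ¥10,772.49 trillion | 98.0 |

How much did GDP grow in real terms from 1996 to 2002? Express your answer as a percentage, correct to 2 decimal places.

35.56%

Deflate each year: 1996 → 8108.61/1.000 = 8108.61; 2002 → 10772.49/0.980 = 10992.34.
So real GDP changed by 10992.34/8108.61 − 1 = 0.3556, i.e. 35.56%.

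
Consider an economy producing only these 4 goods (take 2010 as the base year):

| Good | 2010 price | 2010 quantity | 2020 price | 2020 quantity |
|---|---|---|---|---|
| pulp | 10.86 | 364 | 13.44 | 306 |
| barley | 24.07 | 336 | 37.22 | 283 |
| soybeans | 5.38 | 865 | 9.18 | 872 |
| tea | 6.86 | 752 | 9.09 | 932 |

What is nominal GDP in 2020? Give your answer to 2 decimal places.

31122.74

Nominal GDP 2020 = Σ (p_2020 × q_2020) = 13.44·306 + 37.22·283 + 9.18·872 + 9.09·932 = 31122.74.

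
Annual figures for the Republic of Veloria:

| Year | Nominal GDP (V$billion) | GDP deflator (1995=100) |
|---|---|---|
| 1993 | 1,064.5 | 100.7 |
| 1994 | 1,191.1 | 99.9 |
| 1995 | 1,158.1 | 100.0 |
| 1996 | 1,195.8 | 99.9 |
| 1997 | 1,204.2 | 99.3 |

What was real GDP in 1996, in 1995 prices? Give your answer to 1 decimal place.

Real GDP 1996 = 1195.8 / 0.999 = 1197.00.

V$1,197.0 billion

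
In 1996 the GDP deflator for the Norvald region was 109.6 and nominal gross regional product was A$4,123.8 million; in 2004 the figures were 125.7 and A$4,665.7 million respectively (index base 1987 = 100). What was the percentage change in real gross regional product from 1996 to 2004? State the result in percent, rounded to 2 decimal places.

-1.35%

Deflate each year: 1996 → 4123.8/1.096 = 3762.59; 2004 → 4665.7/1.257 = 3711.77.
So real gross regional product changed by 3711.77/3762.59 − 1 = -0.0135, i.e. -1.35%.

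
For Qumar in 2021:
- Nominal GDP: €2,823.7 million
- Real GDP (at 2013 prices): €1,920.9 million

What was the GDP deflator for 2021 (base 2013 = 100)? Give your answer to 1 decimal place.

GDP deflator = (Nominal / Real) × 100 = 2823.7 / 1920.9 × 100 = 147.00.

147.0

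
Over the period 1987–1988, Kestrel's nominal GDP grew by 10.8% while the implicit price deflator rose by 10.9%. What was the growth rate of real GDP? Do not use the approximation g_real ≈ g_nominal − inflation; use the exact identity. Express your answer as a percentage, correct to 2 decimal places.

-0.09%

(1 + g_nom) = (1 + g_real)(1 + π), so g_real = 1.1080 / 1.1090 − 1 = -0.00090.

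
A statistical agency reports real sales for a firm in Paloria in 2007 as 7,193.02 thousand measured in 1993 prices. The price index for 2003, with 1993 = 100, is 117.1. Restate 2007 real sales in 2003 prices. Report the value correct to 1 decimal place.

8,423.0 thousand

Real sales in 2003 prices = Real sales in 1993 prices × (P_2003/P_1993) = 7193.02 × 1.171 = 8423.03.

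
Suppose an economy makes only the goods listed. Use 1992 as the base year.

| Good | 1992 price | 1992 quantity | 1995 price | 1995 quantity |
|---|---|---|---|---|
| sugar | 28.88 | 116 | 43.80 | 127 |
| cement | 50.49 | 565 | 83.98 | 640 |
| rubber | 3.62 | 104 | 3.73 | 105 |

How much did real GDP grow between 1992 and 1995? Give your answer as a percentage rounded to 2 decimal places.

Real GDP 1992 = Nominal GDP 1992 = 28.88·116 + 50.49·565 + 3.62·104 = 32253.41.
Real GDP 1995 (at 1992 prices) = 28.88·127 + 50.49·640 + 3.62·105 = 36361.46.
Real growth = 36361.46/32253.41 − 1 = 0.1274.

12.74%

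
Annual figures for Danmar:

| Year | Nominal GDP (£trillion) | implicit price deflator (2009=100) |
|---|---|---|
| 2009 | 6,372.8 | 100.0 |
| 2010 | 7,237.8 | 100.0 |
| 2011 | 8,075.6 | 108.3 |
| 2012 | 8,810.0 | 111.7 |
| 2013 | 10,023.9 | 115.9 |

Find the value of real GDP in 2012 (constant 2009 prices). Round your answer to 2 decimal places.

£7,887.20 trillion

Real GDP 2012 = 8810.0 / 1.117 = 7887.20.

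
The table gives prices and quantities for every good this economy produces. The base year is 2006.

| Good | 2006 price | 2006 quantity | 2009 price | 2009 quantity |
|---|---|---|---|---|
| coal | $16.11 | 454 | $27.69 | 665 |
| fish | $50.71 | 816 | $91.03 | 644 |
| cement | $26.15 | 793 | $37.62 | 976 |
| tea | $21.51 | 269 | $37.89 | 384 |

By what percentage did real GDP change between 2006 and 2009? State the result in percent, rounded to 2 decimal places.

2.57%

Real GDP 2006 = Nominal GDP 2006 = 16.11·454 + 50.71·816 + 26.15·793 + 21.51·269 = 75216.44.
Real GDP 2009 (at 2006 prices) = 16.11·665 + 50.71·644 + 26.15·976 + 21.51·384 = 77152.63.
Real growth = 77152.63/75216.44 − 1 = 0.0257.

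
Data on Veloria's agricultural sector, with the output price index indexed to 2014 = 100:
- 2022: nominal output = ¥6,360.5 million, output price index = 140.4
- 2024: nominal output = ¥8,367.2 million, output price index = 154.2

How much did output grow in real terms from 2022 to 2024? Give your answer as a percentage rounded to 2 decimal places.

Real output 2022 = 6360.5 / 1.404 = 4530.27.
Real output 2024 = 8367.2 / 1.542 = 5426.20.
Real growth = 5426.20 / 4530.27 − 1 = 0.1978.

19.78%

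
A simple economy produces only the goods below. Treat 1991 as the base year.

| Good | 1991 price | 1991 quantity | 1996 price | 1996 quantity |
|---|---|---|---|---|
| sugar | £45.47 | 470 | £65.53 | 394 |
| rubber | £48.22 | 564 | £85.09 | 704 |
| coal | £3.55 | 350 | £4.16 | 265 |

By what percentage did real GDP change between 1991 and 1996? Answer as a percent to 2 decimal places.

6.01%

Real GDP 1991 = Nominal GDP 1991 = 45.47·470 + 48.22·564 + 3.55·350 = 49809.48.
Real GDP 1996 (at 1991 prices) = 45.47·394 + 48.22·704 + 3.55·265 = 52802.81.
Real growth = 52802.81/49809.48 − 1 = 0.0601.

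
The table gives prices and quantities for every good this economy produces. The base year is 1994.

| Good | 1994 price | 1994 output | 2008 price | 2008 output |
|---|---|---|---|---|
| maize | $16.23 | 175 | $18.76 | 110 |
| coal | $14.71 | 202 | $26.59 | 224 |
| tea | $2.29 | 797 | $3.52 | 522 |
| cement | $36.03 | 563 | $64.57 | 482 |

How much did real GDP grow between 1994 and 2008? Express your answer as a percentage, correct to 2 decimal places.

Real GDP 1994 = Nominal GDP 1994 = 16.23·175 + 14.71·202 + 2.29·797 + 36.03·563 = 27921.69.
Real GDP 2008 (at 1994 prices) = 16.23·110 + 14.71·224 + 2.29·522 + 36.03·482 = 23642.18.
Real growth = 23642.18/27921.69 − 1 = -0.1533.

-15.33%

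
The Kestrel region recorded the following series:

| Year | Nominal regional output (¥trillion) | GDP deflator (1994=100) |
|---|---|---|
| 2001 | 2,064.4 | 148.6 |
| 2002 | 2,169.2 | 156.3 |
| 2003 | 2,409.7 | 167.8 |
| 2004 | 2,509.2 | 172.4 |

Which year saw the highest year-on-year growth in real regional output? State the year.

2003

2002: real = 2169.2/1.563 = 1387.84; growth vs 2001 (1389.23) = -0.10%.
2003: real = 2409.7/1.678 = 1436.05; growth vs 2002 (1387.84) = 3.47%.
2004: real = 2509.2/1.724 = 1455.45; growth vs 2003 (1436.05) = 1.35%.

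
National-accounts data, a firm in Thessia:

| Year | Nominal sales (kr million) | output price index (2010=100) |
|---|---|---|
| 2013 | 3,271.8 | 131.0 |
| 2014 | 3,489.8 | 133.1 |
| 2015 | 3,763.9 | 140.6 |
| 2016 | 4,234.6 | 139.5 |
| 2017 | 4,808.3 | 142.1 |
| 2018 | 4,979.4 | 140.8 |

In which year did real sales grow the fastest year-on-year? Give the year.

2016

2014: real = 3489.8/1.331 = 2621.94; growth vs 2013 (2497.56) = 4.98%.
2015: real = 3763.9/1.406 = 2677.03; growth vs 2014 (2621.94) = 2.10%.
2016: real = 4234.6/1.395 = 3035.56; growth vs 2015 (2677.03) = 13.39%.
2017: real = 4808.3/1.421 = 3383.74; growth vs 2016 (3035.56) = 11.47%.
2018: real = 4979.4/1.408 = 3536.51; growth vs 2017 (3383.74) = 4.51%.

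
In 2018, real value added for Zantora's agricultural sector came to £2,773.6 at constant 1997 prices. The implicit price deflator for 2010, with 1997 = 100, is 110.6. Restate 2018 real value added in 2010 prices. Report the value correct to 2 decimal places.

Real value added in 2010 prices = Real value added in 1997 prices × (P_2010/P_1997) = 2773.6 × 1.106 = 3067.60.

£3,067.60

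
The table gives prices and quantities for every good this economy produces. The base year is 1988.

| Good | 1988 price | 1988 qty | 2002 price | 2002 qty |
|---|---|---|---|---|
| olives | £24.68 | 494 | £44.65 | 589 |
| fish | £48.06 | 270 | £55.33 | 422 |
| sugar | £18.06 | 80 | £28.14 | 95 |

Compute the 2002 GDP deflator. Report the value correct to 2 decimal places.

143.21

Nominal GDP 2002 = 44.65·589 + 55.33·422 + 28.14·95 = 52321.41.
Real GDP 2002 (at 1988 prices) = 24.68·589 + 48.06·422 + 18.06·95 = 36533.54.
Deflator = Nominal/Real × 100 = 52321.41/36533.54 × 100 = 143.215.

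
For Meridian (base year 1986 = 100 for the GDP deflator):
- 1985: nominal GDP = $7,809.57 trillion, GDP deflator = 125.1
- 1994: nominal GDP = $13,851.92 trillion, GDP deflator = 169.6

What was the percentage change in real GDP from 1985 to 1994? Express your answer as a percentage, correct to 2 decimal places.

30.83%

Deflate each year: 1985 → 7809.57/1.251 = 6242.66; 1994 → 13851.92/1.696 = 8167.41.
So real GDP changed by 8167.41/6242.66 − 1 = 0.3083, i.e. 30.83%.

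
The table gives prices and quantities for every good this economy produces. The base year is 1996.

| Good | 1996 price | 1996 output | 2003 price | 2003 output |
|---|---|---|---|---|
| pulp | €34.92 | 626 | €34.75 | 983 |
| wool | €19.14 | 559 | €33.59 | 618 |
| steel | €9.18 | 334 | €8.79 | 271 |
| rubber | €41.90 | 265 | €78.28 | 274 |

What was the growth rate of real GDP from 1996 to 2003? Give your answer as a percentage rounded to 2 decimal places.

28.66%

Real GDP 1996 = Nominal GDP 1996 = 34.92·626 + 19.14·559 + 9.18·334 + 41.90·265 = 46728.80.
Real GDP 2003 (at 1996 prices) = 34.92·983 + 19.14·618 + 9.18·271 + 41.90·274 = 60123.26.
Real growth = 60123.26/46728.80 − 1 = 0.2866.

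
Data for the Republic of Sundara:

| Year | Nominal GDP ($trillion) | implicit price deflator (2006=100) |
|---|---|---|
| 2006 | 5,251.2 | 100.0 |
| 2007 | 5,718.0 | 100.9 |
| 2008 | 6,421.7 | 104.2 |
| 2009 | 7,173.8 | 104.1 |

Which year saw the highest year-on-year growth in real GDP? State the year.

2009

2007: real = 5718.0/1.009 = 5667.00; growth vs 2006 (5251.20) = 7.92%.
2008: real = 6421.7/1.042 = 6162.86; growth vs 2007 (5667.00) = 8.75%.
2009: real = 7173.8/1.041 = 6891.26; growth vs 2008 (6162.86) = 11.82%.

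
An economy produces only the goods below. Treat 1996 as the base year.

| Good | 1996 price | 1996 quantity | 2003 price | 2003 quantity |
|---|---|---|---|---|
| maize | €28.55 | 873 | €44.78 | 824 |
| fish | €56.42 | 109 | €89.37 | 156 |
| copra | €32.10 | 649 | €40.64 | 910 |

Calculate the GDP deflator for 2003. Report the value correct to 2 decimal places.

Nominal GDP 2003 = 44.78·824 + 89.37·156 + 40.64·910 = 87822.84.
Real GDP 2003 (at 1996 prices) = 28.55·824 + 56.42·156 + 32.10·910 = 61537.72.
Deflator = Nominal/Real × 100 = 87822.84/61537.72 × 100 = 142.714.

142.71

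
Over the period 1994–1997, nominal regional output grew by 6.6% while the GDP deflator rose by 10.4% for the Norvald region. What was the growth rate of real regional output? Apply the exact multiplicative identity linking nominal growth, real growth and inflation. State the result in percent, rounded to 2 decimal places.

(1 + g_nom) = (1 + g_real)(1 + π), so g_real = 1.0660 / 1.1040 − 1 = -0.03442.

-3.44%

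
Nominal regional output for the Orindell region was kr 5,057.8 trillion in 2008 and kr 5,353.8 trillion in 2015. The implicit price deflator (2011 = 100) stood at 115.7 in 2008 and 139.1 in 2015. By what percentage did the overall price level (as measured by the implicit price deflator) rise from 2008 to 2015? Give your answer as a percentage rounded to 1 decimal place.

Price-level change = 139.1 / 115.7 − 1 = 0.2022.

20.2%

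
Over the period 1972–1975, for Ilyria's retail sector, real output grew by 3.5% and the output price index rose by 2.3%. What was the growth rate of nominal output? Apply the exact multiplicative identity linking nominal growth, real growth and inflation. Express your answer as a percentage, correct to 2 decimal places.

5.88%

(1 + g_nom) = (1 + g_real)(1 + π) = 1.0350 × 1.0230 = 1.05881.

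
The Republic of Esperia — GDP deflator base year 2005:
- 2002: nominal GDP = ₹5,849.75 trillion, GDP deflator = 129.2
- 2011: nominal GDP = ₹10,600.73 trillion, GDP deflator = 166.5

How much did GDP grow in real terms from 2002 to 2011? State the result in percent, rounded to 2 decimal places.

Real GDP 2002 = 5849.75 / 1.292 = 4527.67.
Real GDP 2011 = 10600.73 / 1.665 = 6366.80.
Real growth = 6366.80 / 4527.67 − 1 = 0.4062.

40.62%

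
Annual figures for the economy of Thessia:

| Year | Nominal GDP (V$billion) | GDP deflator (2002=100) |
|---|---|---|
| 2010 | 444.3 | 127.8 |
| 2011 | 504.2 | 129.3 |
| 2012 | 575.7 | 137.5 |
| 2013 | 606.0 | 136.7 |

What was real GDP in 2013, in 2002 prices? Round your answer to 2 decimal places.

Real GDP 2013 = 606.0 / 1.367 = 443.31.

V$443.31 billion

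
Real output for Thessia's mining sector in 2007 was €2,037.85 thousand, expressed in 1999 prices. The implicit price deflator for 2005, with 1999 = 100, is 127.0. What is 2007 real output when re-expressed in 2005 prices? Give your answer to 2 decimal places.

Real output in 2005 prices = Real output in 1999 prices × (P_2005/P_1999) = 2037.85 × 1.270 = 2588.07.

€2,588.07 thousand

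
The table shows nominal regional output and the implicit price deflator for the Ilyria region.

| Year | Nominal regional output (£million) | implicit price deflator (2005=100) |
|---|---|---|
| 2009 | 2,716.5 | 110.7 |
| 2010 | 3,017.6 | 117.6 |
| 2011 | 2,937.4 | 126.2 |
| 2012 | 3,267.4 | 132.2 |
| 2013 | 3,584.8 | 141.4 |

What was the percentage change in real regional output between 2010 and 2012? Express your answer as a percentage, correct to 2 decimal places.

-3.68%

Real regional output 2010 = 3017.6/1.176 = 2565.99.
Real regional output 2012 = 3267.4/1.322 = 2471.56.
Change = 2471.56/2565.99 − 1 = -0.0368.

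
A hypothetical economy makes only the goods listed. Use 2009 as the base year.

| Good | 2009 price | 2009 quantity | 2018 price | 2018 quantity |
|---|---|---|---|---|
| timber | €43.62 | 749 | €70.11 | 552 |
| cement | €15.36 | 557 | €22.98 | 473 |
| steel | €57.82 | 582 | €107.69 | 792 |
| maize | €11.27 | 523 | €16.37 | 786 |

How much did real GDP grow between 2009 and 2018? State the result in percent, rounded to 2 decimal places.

Real GDP 2009 = Nominal GDP 2009 = 43.62·749 + 15.36·557 + 57.82·582 + 11.27·523 = 80772.35.
Real GDP 2018 (at 2009 prices) = 43.62·552 + 15.36·473 + 57.82·792 + 11.27·786 = 85995.18.
Real growth = 85995.18/80772.35 − 1 = 0.0647.

6.47%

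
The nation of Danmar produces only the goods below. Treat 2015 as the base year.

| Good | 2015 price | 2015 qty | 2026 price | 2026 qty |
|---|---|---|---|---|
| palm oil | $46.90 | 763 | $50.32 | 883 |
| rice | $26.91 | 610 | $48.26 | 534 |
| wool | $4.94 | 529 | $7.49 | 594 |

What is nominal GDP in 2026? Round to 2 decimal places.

$74652.46

Nominal GDP 2026 = Σ (p_2026 × q_2026) = 50.32·883 + 48.26·534 + 7.49·594 = 74652.46.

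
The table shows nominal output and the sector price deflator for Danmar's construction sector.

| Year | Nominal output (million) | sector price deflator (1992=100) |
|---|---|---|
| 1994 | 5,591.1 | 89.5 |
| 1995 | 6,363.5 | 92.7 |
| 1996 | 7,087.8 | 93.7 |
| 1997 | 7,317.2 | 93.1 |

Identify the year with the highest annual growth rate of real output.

1995: real = 6363.5/0.927 = 6864.62; growth vs 1994 (6247.04) = 9.89%.
1996: real = 7087.8/0.937 = 7564.35; growth vs 1995 (6864.62) = 10.19%.
1997: real = 7317.2/0.931 = 7859.51; growth vs 1996 (7564.35) = 3.90%.

1996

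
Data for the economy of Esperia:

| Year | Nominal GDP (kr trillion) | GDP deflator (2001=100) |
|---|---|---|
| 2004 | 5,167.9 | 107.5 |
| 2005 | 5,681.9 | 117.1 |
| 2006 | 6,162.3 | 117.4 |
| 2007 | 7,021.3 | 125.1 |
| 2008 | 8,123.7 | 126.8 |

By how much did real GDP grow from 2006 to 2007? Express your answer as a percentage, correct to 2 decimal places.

Real GDP 2006 = 6162.3/1.174 = 5248.98.
Real GDP 2007 = 7021.3/1.251 = 5612.55.
Change = 5612.55/5248.98 − 1 = 0.0693.

6.93%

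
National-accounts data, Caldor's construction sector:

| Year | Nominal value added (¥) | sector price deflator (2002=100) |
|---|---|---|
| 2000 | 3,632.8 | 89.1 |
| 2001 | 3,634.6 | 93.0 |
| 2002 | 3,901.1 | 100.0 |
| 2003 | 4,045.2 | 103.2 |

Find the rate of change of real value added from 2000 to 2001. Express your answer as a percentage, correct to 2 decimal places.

-4.15%

Real value added 2000 = 3632.8/0.891 = 4077.22.
Real value added 2001 = 3634.6/0.930 = 3908.17.
Change = 3908.17/4077.22 − 1 = -0.0415.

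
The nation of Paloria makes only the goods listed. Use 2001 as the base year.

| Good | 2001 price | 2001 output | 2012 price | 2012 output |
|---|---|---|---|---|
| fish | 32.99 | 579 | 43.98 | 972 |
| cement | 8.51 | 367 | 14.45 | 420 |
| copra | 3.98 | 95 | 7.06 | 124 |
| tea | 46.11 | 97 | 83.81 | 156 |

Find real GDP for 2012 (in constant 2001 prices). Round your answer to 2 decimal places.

43327.16

Real GDP 2012 = Σ (p_2001 × q_2012) = 32.99·972 + 8.51·420 + 3.98·124 + 46.11·156 = 43327.16.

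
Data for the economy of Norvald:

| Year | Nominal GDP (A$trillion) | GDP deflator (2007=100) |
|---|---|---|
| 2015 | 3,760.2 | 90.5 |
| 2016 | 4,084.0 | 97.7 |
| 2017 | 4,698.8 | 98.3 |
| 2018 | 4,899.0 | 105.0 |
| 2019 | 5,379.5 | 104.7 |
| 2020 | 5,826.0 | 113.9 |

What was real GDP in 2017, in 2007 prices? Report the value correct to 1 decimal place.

A$4,780.1 trillion

Real GDP 2017 = 4698.8 / 0.983 = 4780.06.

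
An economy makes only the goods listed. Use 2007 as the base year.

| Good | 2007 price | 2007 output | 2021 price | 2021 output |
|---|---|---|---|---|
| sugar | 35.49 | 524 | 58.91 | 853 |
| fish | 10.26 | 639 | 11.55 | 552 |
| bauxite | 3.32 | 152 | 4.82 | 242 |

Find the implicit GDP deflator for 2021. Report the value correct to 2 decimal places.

157.30

Nominal GDP 2021 = 58.91·853 + 11.55·552 + 4.82·242 = 57792.27.
Real GDP 2021 (at 2007 prices) = 35.49·853 + 10.26·552 + 3.32·242 = 36739.93.
Deflator = Nominal/Real × 100 = 57792.27/36739.93 × 100 = 157.301.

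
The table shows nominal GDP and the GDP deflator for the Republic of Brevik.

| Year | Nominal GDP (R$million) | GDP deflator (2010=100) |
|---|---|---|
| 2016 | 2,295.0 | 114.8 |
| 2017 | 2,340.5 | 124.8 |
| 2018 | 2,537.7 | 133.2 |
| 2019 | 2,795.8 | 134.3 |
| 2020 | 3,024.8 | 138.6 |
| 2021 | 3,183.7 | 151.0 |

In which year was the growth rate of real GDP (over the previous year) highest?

2019

2017: real = 2340.5/1.248 = 1875.40; growth vs 2016 (1999.13) = -6.19%.
2018: real = 2537.7/1.332 = 1905.18; growth vs 2017 (1875.40) = 1.59%.
2019: real = 2795.8/1.343 = 2081.76; growth vs 2018 (1905.18) = 9.27%.
2020: real = 3024.8/1.386 = 2182.40; growth vs 2019 (2081.76) = 4.83%.
2021: real = 3183.7/1.510 = 2108.41; growth vs 2020 (2182.40) = -3.39%.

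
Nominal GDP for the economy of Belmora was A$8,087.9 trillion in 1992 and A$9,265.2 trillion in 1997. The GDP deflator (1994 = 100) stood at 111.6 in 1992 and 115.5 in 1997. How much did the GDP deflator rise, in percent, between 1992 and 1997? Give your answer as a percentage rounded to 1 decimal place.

3.5%

Price-level change = 115.5 / 111.6 − 1 = 0.0349.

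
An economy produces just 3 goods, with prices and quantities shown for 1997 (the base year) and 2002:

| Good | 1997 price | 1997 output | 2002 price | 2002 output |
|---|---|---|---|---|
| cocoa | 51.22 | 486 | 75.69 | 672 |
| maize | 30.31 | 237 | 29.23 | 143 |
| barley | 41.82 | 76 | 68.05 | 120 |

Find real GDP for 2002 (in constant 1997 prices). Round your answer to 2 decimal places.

Real GDP 2002 = Σ (p_1997 × q_2002) = 51.22·672 + 30.31·143 + 41.82·120 = 43772.57.

43772.57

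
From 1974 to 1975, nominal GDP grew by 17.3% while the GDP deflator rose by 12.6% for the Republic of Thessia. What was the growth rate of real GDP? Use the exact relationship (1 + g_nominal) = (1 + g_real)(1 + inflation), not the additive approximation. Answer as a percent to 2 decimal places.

4.17%

(1 + g_nom) = (1 + g_real)(1 + π), so g_real = 1.1730 / 1.1260 − 1 = 0.04174.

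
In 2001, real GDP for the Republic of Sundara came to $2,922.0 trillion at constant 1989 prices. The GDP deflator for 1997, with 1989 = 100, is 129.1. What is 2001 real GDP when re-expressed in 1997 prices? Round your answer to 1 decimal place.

Real GDP in 1997 prices = Real GDP in 1989 prices × (P_1997/P_1989) = 2922.0 × 1.291 = 3772.30.

$3,772.3 trillion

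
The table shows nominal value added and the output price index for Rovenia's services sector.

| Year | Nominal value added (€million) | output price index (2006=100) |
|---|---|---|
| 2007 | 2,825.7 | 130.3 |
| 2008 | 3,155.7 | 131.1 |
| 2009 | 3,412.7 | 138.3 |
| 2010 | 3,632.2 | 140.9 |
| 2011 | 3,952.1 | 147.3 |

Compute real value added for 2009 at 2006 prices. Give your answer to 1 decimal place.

€2,467.6 million

Real value added 2009 = 3412.7 / 1.383 = 2467.61.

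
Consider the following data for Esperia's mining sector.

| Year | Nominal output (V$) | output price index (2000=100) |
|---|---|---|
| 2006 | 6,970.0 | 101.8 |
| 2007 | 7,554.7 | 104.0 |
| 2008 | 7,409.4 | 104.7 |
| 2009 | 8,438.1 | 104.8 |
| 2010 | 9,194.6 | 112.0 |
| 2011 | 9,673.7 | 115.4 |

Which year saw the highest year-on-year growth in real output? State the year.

2009

2007: real = 7554.7/1.040 = 7264.13; growth vs 2006 (6846.76) = 6.10%.
2008: real = 7409.4/1.047 = 7076.79; growth vs 2007 (7264.13) = -2.58%.
2009: real = 8438.1/1.048 = 8051.62; growth vs 2008 (7076.79) = 13.78%.
2010: real = 9194.6/1.120 = 8209.46; growth vs 2009 (8051.62) = 1.96%.
2011: real = 9673.7/1.154 = 8382.76; growth vs 2010 (8209.46) = 2.11%.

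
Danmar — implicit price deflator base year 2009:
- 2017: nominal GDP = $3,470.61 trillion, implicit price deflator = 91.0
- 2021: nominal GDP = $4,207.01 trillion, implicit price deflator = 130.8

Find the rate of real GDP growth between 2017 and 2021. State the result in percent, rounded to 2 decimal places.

-15.67%

Deflate each year: 2017 → 3470.61/0.910 = 3813.86; 2021 → 4207.01/1.308 = 3216.37.
So real GDP changed by 3216.37/3813.86 − 1 = -0.1567, i.e. -15.67%.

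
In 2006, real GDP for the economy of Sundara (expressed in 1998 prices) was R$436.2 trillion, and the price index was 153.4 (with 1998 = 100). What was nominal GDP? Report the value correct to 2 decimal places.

R$669.13 trillion

Nominal GDP = Real × (price index/100) = 436.2 × 1.534 = 669.13.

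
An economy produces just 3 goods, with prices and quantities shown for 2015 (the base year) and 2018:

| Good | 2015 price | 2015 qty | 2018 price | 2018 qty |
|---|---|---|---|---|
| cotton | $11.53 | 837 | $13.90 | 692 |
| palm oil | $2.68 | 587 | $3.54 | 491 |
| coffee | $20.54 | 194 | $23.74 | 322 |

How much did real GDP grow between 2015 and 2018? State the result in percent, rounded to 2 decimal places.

Real GDP 2015 = Nominal GDP 2015 = 11.53·837 + 2.68·587 + 20.54·194 = 15208.53.
Real GDP 2018 (at 2015 prices) = 11.53·692 + 2.68·491 + 20.54·322 = 15908.52.
Real growth = 15908.52/15208.53 − 1 = 0.0460.

4.60%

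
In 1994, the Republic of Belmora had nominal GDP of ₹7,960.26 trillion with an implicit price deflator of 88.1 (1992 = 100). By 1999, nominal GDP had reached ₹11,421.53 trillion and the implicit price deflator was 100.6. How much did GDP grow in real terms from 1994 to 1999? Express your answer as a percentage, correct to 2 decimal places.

25.65%

Real GDP 1994 = 7960.26 / 0.881 = 9035.48.
Real GDP 1999 = 11421.53 / 1.006 = 11353.41.
Real growth = 11353.41 / 9035.48 − 1 = 0.2565.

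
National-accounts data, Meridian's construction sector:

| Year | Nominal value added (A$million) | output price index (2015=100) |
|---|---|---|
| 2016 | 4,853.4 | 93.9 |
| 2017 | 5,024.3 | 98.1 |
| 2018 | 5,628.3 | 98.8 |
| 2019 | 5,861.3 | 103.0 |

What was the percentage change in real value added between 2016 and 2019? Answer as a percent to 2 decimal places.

10.10%

Real value added 2016 = 4853.4/0.939 = 5168.69.
Real value added 2019 = 5861.3/1.030 = 5690.58.
Change = 5690.58/5168.69 − 1 = 0.1010.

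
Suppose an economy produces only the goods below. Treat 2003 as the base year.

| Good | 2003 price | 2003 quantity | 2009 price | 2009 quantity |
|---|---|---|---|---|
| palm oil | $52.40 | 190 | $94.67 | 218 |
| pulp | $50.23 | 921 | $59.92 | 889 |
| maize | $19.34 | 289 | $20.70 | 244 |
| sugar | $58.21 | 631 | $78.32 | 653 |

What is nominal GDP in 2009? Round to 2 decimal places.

Nominal GDP 2009 = Σ (p_2009 × q_2009) = 94.67·218 + 59.92·889 + 20.70·244 + 78.32·653 = 130100.70.

$130100.70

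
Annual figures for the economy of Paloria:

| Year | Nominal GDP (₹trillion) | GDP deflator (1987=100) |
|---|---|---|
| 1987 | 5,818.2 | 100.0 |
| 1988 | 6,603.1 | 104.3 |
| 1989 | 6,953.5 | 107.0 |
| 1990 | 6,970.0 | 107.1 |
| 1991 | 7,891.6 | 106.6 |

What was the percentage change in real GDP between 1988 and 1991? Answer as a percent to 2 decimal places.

16.93%

Real GDP 1988 = 6603.1/1.043 = 6330.87.
Real GDP 1991 = 7891.6/1.066 = 7403.00.
Change = 7403.00/6330.87 − 1 = 0.1693.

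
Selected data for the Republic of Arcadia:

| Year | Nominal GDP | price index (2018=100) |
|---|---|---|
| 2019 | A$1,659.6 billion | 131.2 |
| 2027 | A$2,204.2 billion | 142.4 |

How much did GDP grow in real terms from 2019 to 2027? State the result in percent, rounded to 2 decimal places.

22.37%

Real GDP 2019 = 1659.6 / 1.312 = 1264.94.
Real GDP 2027 = 2204.2 / 1.424 = 1547.89.
Real growth = 1547.89 / 1264.94 − 1 = 0.2237.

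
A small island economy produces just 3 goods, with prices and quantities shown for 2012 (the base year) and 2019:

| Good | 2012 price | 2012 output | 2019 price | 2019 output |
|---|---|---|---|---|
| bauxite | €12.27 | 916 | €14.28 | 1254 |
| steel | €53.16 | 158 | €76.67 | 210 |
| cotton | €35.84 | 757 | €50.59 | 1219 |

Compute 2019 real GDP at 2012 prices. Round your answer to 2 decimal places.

Real GDP 2019 = Σ (p_2012 × q_2019) = 12.27·1254 + 53.16·210 + 35.84·1219 = 70239.14.

€70239.14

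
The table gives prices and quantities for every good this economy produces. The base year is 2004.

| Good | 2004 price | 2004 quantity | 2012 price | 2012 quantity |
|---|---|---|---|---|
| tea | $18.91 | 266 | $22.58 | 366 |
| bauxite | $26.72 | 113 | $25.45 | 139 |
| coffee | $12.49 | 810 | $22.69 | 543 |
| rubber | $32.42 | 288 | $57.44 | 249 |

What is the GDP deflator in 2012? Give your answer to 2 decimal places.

150.75

Nominal GDP 2012 = 22.58·366 + 25.45·139 + 22.69·543 + 57.44·249 = 38425.06.
Real GDP 2012 (at 2004 prices) = 18.91·366 + 26.72·139 + 12.49·543 + 32.42·249 = 25489.79.
Deflator = Nominal/Real × 100 = 38425.06/25489.79 × 100 = 150.747.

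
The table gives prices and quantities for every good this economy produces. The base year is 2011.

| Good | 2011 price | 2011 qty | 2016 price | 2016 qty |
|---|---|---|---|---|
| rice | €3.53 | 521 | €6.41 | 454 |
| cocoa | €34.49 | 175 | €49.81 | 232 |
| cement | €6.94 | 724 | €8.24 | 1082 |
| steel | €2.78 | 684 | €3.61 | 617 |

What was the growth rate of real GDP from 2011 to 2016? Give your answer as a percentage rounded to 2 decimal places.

27.21%

Real GDP 2011 = Nominal GDP 2011 = 3.53·521 + 34.49·175 + 6.94·724 + 2.78·684 = 14800.96.
Real GDP 2016 (at 2011 prices) = 3.53·454 + 34.49·232 + 6.94·1082 + 2.78·617 = 18828.64.
Real growth = 18828.64/14800.96 − 1 = 0.2721.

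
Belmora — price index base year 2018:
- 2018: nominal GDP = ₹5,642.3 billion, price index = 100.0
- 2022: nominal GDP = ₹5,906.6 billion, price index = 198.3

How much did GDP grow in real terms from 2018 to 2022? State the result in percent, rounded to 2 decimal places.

-47.21%

Real GDP 2018 = 5642.3 / 1.000 = 5642.30.
Real GDP 2022 = 5906.6 / 1.983 = 2978.62.
Real growth = 2978.62 / 5642.30 − 1 = -0.4721.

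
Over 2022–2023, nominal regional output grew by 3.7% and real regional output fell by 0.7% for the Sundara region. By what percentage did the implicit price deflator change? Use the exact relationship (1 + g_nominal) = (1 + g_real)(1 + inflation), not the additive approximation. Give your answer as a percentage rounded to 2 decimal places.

(1 + g_nom) = (1 + g_real)(1 + π), so π = 1.0370 / 0.9930 − 1 = 0.04431.

4.43%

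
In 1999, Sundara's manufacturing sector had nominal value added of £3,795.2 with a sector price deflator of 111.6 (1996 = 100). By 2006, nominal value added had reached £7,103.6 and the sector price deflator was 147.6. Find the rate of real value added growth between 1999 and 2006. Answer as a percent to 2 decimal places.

41.52%

Real value added 1999 = 3795.2 / 1.116 = 3400.72.
Real value added 2006 = 7103.6 / 1.476 = 4812.74.
Real growth = 4812.74 / 3400.72 − 1 = 0.4152.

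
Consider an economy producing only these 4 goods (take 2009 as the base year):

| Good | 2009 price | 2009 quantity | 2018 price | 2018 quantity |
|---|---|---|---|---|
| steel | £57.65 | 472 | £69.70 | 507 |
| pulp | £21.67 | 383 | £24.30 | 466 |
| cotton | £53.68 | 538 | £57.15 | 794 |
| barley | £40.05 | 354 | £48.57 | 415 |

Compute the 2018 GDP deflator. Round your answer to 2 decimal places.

113.82

Nominal GDP 2018 = 69.70·507 + 24.30·466 + 57.15·794 + 48.57·415 = 112195.35.
Real GDP 2018 (at 2009 prices) = 57.65·507 + 21.67·466 + 53.68·794 + 40.05·415 = 98569.44.
Deflator = Nominal/Real × 100 = 112195.35/98569.44 × 100 = 113.824.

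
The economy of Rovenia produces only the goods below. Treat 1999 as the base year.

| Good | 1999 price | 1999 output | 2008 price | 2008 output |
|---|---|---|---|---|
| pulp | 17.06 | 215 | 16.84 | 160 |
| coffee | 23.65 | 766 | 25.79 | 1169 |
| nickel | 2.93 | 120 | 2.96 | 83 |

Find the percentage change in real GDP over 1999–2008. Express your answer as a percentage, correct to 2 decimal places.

Real GDP 1999 = Nominal GDP 1999 = 17.06·215 + 23.65·766 + 2.93·120 = 22135.40.
Real GDP 2008 (at 1999 prices) = 17.06·160 + 23.65·1169 + 2.93·83 = 30619.64.
Real growth = 30619.64/22135.40 − 1 = 0.3833.

38.33%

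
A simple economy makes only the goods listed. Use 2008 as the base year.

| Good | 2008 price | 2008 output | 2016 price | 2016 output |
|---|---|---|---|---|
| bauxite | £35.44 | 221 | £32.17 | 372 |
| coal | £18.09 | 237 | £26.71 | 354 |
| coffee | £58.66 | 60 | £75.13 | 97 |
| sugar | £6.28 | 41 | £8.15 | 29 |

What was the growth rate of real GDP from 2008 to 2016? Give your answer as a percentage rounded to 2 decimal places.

60.16%

Real GDP 2008 = Nominal GDP 2008 = 35.44·221 + 18.09·237 + 58.66·60 + 6.28·41 = 15896.65.
Real GDP 2016 (at 2008 prices) = 35.44·372 + 18.09·354 + 58.66·97 + 6.28·29 = 25459.68.
Real growth = 25459.68/15896.65 − 1 = 0.6016.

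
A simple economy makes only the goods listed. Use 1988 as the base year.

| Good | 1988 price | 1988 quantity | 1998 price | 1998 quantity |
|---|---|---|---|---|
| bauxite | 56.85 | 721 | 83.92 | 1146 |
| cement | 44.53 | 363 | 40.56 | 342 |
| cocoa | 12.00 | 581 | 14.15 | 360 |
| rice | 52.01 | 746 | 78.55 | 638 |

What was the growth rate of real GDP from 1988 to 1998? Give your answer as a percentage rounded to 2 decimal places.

Real GDP 1988 = Nominal GDP 1988 = 56.85·721 + 44.53·363 + 12.00·581 + 52.01·746 = 102924.70.
Real GDP 1998 (at 1988 prices) = 56.85·1146 + 44.53·342 + 12.00·360 + 52.01·638 = 117881.74.
Real growth = 117881.74/102924.70 − 1 = 0.1453.

14.53%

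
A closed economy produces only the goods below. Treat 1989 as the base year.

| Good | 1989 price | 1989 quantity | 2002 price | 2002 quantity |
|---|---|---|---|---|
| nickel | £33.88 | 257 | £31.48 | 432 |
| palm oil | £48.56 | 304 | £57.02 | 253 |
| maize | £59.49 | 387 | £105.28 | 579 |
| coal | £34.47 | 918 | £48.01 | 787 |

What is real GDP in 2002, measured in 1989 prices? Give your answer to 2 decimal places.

£88494.44

Real GDP 2002 = Σ (p_1989 × q_2002) = 33.88·432 + 48.56·253 + 59.49·579 + 34.47·787 = 88494.44.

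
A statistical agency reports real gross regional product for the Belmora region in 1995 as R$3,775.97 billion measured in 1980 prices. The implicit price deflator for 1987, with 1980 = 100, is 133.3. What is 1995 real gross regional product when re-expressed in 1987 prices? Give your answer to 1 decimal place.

Real gross regional product in 1987 prices = Real gross regional product in 1980 prices × (P_1987/P_1980) = 3775.97 × 1.333 = 5033.37.

R$5,033.4 billion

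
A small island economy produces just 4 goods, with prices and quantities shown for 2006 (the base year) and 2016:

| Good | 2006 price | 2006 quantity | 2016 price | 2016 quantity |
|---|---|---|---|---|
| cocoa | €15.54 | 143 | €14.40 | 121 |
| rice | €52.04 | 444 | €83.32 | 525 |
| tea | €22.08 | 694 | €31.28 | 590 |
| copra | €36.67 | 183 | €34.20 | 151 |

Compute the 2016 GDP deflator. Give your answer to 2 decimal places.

144.67

Nominal GDP 2016 = 14.40·121 + 83.32·525 + 31.28·590 + 34.20·151 = 69104.80.
Real GDP 2016 (at 2006 prices) = 15.54·121 + 52.04·525 + 22.08·590 + 36.67·151 = 47765.71.
Deflator = Nominal/Real × 100 = 69104.80/47765.71 × 100 = 144.674.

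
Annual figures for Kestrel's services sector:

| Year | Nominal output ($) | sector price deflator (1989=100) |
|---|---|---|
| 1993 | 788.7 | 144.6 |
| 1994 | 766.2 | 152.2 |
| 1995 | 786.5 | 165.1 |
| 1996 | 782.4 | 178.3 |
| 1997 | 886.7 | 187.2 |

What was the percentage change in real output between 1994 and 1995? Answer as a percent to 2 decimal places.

-5.37%

Real output 1994 = 766.2/1.522 = 503.42.
Real output 1995 = 786.5/1.651 = 476.38.
Change = 476.38/503.42 − 1 = -0.0537.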